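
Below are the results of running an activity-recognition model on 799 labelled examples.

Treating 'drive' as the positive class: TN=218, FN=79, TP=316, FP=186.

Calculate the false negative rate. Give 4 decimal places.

0.2000

FNR = FN/(FN+TP) = 79/(79+316) = 0.2000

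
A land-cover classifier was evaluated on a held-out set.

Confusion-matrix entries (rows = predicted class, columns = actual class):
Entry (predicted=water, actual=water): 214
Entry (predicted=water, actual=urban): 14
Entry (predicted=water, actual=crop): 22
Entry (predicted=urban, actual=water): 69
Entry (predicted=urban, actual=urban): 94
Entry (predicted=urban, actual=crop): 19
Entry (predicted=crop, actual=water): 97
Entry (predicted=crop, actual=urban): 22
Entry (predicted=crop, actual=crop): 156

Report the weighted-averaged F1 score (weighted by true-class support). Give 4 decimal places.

Per-class F1 score (2·TP/(2·TP+FP+FN)):
  water: TP=214, FP=14+22=36, FN=69+97=166 → 428/630 = 0.67937
  urban: TP=94, FP=69+19=88, FN=14+22=36 → 188/312 = 0.60256
  crop: TP=156, FP=97+22=119, FN=22+19=41 → 312/472 = 0.66102
Weighted-F1 score = Σ (supportᵢ/N)·F1 scoreᵢ with N=707: (380/707)·0.67937 + (130/707)·0.60256 + (197/707)·0.66102 = 0.6601

0.6601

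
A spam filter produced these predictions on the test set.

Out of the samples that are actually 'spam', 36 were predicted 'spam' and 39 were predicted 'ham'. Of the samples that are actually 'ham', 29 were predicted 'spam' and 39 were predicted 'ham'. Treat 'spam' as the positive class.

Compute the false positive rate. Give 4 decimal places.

FPR = FP/(FP+TN) = 29/(29+39) = 0.4265

0.4265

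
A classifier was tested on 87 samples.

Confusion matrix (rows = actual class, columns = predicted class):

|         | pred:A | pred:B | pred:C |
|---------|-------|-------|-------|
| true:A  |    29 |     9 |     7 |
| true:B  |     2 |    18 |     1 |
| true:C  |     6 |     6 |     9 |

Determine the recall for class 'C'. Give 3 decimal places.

0.429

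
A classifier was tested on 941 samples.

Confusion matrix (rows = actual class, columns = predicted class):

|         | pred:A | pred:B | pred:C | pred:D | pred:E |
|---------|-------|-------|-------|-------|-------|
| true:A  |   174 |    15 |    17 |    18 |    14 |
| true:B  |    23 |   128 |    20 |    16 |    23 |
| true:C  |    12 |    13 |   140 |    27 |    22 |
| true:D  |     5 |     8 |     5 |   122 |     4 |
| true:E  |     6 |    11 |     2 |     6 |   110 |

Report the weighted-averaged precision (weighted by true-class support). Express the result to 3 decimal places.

0.726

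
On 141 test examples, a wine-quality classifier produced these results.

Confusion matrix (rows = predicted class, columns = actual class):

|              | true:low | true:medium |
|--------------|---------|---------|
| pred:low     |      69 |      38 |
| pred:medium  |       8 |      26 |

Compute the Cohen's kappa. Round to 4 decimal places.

Observed agreement pₒ = trace/N = 95/141 = 0.67376
Expected agreement pₑ = Σ (rowᵢ·colᵢ)/N² = (77·107 + 64·34)/141² = 0.52387
κ = (pₒ − pₑ)/(1 − pₑ) = (0.67376 − 0.52387)/(1 − 0.52387) = 0.3148

0.3148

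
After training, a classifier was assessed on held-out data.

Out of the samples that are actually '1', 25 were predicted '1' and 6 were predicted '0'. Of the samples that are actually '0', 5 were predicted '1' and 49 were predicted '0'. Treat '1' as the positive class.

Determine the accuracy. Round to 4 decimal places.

0.8706

Accuracy = (TP+TN)/N = (25+49)/85 = 0.8706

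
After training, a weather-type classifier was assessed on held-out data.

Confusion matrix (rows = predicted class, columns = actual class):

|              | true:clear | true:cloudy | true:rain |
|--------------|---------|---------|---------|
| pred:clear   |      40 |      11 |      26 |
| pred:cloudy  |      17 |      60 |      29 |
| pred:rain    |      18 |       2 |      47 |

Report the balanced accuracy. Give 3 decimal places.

Balanced accuracy = mean of per-class recall.
  clear: recall = 40/75 = 0.5333
  cloudy: recall = 60/73 = 0.8219
  rain: recall = 47/102 = 0.4608
Mean = (0.5333 + 0.8219 + 0.4608) / 3 = 0.605

0.605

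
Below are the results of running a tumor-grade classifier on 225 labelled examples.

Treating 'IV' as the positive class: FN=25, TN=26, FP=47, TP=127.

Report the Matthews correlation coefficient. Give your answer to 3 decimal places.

0.214

MCC = (TP·TN − FP·FN) / √((TP+FP)(TP+FN)(TN+FP)(TN+FN))
Numerator = 127·26 − 47·25 = 2127
Denominator = √(174·152·73·51) = √98465904 = 9922.9987
MCC = 2127 / 9922.9987 = 0.214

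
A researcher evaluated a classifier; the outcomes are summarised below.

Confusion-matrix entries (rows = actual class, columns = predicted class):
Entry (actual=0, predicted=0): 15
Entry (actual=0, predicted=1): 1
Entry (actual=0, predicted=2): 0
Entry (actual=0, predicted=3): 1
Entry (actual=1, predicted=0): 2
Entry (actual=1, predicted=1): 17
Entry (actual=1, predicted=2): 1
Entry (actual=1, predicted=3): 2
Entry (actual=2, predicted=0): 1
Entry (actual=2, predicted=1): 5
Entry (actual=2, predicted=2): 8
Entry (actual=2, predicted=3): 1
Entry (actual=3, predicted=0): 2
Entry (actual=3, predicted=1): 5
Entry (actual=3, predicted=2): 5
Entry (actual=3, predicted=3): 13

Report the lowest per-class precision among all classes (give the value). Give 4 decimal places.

0.5714

Per-class precision (TP/(TP+FP)):
  0: TP=15, FP=2+1+2=5 → 15/20 = 0.75000
  1: TP=17, FP=1+5+5=11 → 17/28 = 0.60714
  2: TP=8, FP=0+1+5=6 → 8/14 = 0.57143
  3: TP=13, FP=1+2+1=4 → 13/17 = 0.76471
Lowest is class '2' with precision = 0.5714.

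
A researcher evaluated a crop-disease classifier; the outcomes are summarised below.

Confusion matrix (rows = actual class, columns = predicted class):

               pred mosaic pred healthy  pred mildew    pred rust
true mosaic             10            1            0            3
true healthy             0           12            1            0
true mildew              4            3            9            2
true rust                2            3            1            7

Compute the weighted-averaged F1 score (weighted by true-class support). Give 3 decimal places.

0.647

Per-class F1 score (2·TP/(2·TP+FP+FN)):
  mosaic: TP=10, FP=0+4+2=6, FN=1+0+3=4 → 20/30 = 0.6667
  healthy: TP=12, FP=1+3+3=7, FN=0+1+0=1 → 24/32 = 0.7500
  mildew: TP=9, FP=0+1+1=2, FN=4+3+2=9 → 18/29 = 0.6207
  rust: TP=7, FP=3+0+2=5, FN=2+3+1=6 → 14/25 = 0.5600
Weighted-F1 score = Σ (supportᵢ/N)·F1 scoreᵢ with N=58: (14/58)·0.6667 + (13/58)·0.7500 + (18/58)·0.6207 + (13/58)·0.5600 = 0.647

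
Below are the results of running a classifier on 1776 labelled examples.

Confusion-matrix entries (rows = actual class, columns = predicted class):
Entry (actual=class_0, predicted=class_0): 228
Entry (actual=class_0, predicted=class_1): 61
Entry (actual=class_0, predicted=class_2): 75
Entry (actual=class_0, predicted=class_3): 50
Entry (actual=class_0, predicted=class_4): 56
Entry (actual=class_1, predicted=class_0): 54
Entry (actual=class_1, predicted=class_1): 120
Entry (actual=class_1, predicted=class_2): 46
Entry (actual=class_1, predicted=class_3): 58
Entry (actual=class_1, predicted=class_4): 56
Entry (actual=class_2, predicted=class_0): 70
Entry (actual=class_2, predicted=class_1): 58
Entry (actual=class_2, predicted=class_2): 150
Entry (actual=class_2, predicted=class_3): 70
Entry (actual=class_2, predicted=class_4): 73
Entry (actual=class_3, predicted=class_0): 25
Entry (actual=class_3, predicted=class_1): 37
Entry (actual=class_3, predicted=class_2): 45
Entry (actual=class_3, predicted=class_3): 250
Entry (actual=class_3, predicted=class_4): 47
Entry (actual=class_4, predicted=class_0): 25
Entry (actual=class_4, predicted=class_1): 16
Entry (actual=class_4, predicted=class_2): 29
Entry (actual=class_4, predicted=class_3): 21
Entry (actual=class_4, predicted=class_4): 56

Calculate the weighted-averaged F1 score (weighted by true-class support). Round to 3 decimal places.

Per-class F1 score (2·TP/(2·TP+FP+FN)):
  class_0: TP=228, FP=54+70+25+25=174, FN=61+75+50+56=242 → 456/872 = 0.5229
  class_1: TP=120, FP=61+58+37+16=172, FN=54+46+58+56=214 → 240/626 = 0.3834
  class_2: TP=150, FP=75+46+45+29=195, FN=70+58+70+73=271 → 300/766 = 0.3916
  class_3: TP=250, FP=50+58+70+21=199, FN=25+37+45+47=154 → 500/853 = 0.5862
  class_4: TP=56, FP=56+56+73+47=232, FN=25+16+29+21=91 → 112/435 = 0.2575
Weighted-F1 score = Σ (supportᵢ/N)·F1 scoreᵢ with N=1776: (470/1776)·0.5229 + (334/1776)·0.3834 + (421/1776)·0.3916 + (404/1776)·0.5862 + (147/1776)·0.2575 = 0.458

0.458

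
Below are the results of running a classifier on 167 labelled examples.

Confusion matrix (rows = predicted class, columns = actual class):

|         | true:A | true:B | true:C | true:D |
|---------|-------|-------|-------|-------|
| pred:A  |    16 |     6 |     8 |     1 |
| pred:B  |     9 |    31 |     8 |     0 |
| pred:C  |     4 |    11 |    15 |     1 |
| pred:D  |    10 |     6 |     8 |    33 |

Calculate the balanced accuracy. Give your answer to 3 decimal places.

0.578

Balanced accuracy = mean of per-class recall.
  A: recall = 16/39 = 0.4103
  B: recall = 31/54 = 0.5741
  C: recall = 15/39 = 0.3846
  D: recall = 33/35 = 0.9429
Mean = (0.4103 + 0.5741 + 0.3846 + 0.9429) / 4 = 0.578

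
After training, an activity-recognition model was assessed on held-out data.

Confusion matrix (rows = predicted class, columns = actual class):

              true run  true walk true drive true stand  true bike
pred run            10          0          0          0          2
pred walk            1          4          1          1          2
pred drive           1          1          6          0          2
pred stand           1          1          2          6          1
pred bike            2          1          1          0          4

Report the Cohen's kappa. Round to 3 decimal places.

0.498

Observed agreement pₒ = trace/N = 30/50 = 0.6000
Expected agreement pₑ = Σ (rowᵢ·colᵢ)/N² = (15·12 + 7·9 + 10·10 + 7·11 + 11·8)/50² = 0.2032
κ = (pₒ − pₑ)/(1 − pₑ) = (0.6000 − 0.2032)/(1 − 0.2032) = 0.498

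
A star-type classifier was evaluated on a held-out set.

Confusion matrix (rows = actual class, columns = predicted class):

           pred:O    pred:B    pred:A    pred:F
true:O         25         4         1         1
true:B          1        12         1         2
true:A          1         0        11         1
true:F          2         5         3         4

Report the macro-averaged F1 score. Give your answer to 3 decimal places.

0.651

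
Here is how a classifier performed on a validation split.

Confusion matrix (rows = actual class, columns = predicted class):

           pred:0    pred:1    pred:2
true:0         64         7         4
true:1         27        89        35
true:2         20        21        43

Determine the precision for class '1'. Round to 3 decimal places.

One-vs-rest for '1': TP = diagonal; FP = other classes predicted '1'; FN = '1' predicted as other.
precision = TP/(TP+FP).
1: TP=89, FP=7+21=28 → 89/117 = 0.7607

0.761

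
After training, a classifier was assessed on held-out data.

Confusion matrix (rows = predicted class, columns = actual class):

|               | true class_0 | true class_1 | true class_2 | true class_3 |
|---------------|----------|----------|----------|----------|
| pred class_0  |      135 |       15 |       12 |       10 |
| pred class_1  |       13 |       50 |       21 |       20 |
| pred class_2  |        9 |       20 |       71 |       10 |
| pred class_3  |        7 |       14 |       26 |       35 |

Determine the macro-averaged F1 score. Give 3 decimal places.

Per-class F1 score (2·TP/(2·TP+FP+FN)):
  class_0: TP=135, FP=15+12+10=37, FN=13+9+7=29 → 270/336 = 0.8036
  class_1: TP=50, FP=13+21+20=54, FN=15+20+14=49 → 100/203 = 0.4926
  class_2: TP=71, FP=9+20+10=39, FN=12+21+26=59 → 142/240 = 0.5917
  class_3: TP=35, FP=7+14+26=47, FN=10+20+10=40 → 70/157 = 0.4459
Macro-F1 score = mean = (0.8036 + 0.4926 + 0.5917 + 0.4459) / 4 = 0.583

0.583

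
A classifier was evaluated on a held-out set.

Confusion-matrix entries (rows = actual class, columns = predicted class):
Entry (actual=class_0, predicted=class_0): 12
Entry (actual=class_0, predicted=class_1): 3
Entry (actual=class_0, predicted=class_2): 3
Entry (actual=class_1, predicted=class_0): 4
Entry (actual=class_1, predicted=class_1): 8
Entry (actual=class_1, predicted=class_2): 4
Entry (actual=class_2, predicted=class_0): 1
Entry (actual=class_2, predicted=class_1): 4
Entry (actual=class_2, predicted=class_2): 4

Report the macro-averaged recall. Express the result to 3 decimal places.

0.537

Per-class recall (TP/(TP+FN)):
  class_0: TP=12, FN=3+3=6 → 12/18 = 0.6667
  class_1: TP=8, FN=4+4=8 → 8/16 = 0.5000
  class_2: TP=4, FN=1+4=5 → 4/9 = 0.4444
Macro-recall = mean = (0.6667 + 0.5000 + 0.4444) / 3 = 0.537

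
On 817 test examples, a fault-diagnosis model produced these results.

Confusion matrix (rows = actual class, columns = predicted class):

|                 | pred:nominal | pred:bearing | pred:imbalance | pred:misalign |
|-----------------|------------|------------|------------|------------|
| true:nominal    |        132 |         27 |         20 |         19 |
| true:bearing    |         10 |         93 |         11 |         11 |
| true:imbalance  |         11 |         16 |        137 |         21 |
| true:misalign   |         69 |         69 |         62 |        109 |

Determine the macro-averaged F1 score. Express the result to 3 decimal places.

0.579

Per-class F1 score (2·TP/(2·TP+FP+FN)):
  nominal: TP=132, FP=10+11+69=90, FN=27+20+19=66 → 264/420 = 0.6286
  bearing: TP=93, FP=27+16+69=112, FN=10+11+11=32 → 186/330 = 0.5636
  imbalance: TP=137, FP=20+11+62=93, FN=11+16+21=48 → 274/415 = 0.6602
  misalign: TP=109, FP=19+11+21=51, FN=69+69+62=200 → 218/469 = 0.4648
Macro-F1 score = mean = (0.6286 + 0.5636 + 0.6602 + 0.4648) / 4 = 0.579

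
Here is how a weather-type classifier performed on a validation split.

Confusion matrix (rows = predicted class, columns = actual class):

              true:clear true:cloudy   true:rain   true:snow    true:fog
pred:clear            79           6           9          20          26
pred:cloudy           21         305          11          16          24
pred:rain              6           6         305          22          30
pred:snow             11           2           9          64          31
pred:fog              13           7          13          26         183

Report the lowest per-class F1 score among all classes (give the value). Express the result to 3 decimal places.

0.483

Per-class F1 score (2·TP/(2·TP+FP+FN)):
  clear: TP=79, FP=6+9+20+26=61, FN=21+6+11+13=51 → 158/270 = 0.5852
  cloudy: TP=305, FP=21+11+16+24=72, FN=6+6+2+7=21 → 610/703 = 0.8677
  rain: TP=305, FP=6+6+22+30=64, FN=9+11+9+13=42 → 610/716 = 0.8520
  snow: TP=64, FP=11+2+9+31=53, FN=20+16+22+26=84 → 128/265 = 0.4830
  fog: TP=183, FP=13+7+13+26=59, FN=26+24+30+31=111 → 366/536 = 0.6828
Lowest is class 'snow' with F1 score = 0.483.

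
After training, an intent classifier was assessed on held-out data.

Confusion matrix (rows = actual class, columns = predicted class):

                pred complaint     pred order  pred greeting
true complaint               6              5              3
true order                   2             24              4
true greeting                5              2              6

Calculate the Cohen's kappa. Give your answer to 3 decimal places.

0.392

Observed agreement pₒ = trace/N = 36/57 = 0.6316
Expected agreement pₑ = Σ (rowᵢ·colᵢ)/N² = (14·13 + 30·31 + 13·13)/57² = 0.3943
κ = (pₒ − pₑ)/(1 − pₑ) = (0.6316 − 0.3943)/(1 − 0.3943) = 0.392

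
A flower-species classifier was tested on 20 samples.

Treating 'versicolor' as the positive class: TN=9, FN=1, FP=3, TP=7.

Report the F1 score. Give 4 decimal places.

0.7778

Precision = TP/(TP+FP) = 7/10 = 0.7000
Recall = TP/(TP+FN) = 7/8 = 0.8750
F1 = 2·TP/(2·TP+FP+FN) = 14/18 = 0.7778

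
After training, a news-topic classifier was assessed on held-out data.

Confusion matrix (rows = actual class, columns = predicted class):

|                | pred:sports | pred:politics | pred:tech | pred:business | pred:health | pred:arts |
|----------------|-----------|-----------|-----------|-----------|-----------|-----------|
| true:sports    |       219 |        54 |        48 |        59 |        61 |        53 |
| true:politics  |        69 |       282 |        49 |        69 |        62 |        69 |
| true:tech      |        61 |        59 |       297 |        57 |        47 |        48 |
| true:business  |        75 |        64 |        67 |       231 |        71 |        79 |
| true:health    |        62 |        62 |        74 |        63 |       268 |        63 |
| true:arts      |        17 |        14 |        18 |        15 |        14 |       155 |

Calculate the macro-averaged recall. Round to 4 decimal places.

Per-class recall (TP/(TP+FN)):
  sports: TP=219, FN=54+48+59+61+53=275 → 219/494 = 0.44332
  politics: TP=282, FN=69+49+69+62+69=318 → 282/600 = 0.47000
  tech: TP=297, FN=61+59+57+47+48=272 → 297/569 = 0.52197
  business: TP=231, FN=75+64+67+71+79=356 → 231/587 = 0.39353
  health: TP=268, FN=62+62+74+63+63=324 → 268/592 = 0.45270
  arts: TP=155, FN=17+14+18+15+14=78 → 155/233 = 0.66524
Macro-recall = mean = (0.44332 + 0.47000 + 0.52197 + 0.39353 + 0.45270 + 0.66524) / 6 = 0.4911

0.4911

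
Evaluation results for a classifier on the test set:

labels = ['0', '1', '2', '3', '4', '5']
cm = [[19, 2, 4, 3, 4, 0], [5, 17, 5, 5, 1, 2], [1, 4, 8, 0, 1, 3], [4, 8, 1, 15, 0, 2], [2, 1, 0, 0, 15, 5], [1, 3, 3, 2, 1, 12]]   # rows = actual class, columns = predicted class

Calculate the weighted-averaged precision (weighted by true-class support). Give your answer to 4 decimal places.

0.5482

Per-class precision (TP/(TP+FP)):
  0: TP=19, FP=5+1+4+2+1=13 → 19/32 = 0.59375
  1: TP=17, FP=2+4+8+1+3=18 → 17/35 = 0.48571
  2: TP=8, FP=4+5+1+0+3=13 → 8/21 = 0.38095
  3: TP=15, FP=3+5+0+0+2=10 → 15/25 = 0.60000
  4: TP=15, FP=4+1+1+0+1=7 → 15/22 = 0.68182
  5: TP=12, FP=0+2+3+2+5=12 → 12/24 = 0.50000
Weighted-precision = Σ (supportᵢ/N)·precisionᵢ with N=159: (32/159)·0.59375 + (35/159)·0.48571 + (17/159)·0.38095 + (30/159)·0.60000 + (23/159)·0.68182 + (22/159)·0.50000 = 0.5482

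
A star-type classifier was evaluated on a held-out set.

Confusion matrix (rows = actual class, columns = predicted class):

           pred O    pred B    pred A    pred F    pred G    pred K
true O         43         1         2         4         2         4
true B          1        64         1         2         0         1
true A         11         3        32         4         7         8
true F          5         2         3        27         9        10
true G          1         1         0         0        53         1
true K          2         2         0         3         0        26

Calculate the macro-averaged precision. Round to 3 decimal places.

0.724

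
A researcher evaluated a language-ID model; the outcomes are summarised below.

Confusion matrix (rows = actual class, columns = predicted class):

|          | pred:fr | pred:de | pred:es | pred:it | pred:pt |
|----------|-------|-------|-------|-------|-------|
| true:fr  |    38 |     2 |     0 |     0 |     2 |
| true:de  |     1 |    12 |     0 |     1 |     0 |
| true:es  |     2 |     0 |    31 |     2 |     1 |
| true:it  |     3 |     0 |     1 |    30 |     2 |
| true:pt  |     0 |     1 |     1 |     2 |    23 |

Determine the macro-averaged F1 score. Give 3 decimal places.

Per-class F1 score (2·TP/(2·TP+FP+FN)):
  fr: TP=38, FP=1+2+3+0=6, FN=2+0+0+2=4 → 76/86 = 0.8837
  de: TP=12, FP=2+0+0+1=3, FN=1+0+1+0=2 → 24/29 = 0.8276
  es: TP=31, FP=0+0+1+1=2, FN=2+0+2+1=5 → 62/69 = 0.8986
  it: TP=30, FP=0+1+2+2=5, FN=3+0+1+2=6 → 60/71 = 0.8451
  pt: TP=23, FP=2+0+1+2=5, FN=0+1+1+2=4 → 46/55 = 0.8364
Macro-F1 score = mean = (0.8837 + 0.8276 + 0.8986 + 0.8451 + 0.8364) / 5 = 0.858

0.858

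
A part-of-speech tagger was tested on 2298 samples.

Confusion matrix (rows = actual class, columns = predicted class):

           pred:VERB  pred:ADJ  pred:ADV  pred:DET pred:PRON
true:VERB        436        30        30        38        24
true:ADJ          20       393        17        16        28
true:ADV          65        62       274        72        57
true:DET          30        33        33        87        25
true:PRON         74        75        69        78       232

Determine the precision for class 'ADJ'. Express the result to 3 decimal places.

precision = TP/(TP+FP).
ADJ: TP=393, FP=30+62+33+75=200 → 393/593 = 0.6627

0.663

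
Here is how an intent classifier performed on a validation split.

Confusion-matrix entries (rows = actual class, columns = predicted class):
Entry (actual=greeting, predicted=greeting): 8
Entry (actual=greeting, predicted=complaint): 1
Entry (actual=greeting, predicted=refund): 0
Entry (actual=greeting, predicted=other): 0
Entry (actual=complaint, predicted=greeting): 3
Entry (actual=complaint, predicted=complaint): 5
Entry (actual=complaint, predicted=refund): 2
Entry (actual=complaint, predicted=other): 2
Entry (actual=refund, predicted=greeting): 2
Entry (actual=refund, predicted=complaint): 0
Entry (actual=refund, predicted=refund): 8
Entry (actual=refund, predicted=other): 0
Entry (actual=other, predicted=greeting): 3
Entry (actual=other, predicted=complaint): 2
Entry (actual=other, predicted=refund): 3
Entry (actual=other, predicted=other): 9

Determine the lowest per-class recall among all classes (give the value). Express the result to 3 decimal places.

Per-class recall (TP/(TP+FN)):
  greeting: TP=8, FN=1+0+0=1 → 8/9 = 0.8889
  complaint: TP=5, FN=3+2+2=7 → 5/12 = 0.4167
  refund: TP=8, FN=2+0+0=2 → 8/10 = 0.8000
  other: TP=9, FN=3+2+3=8 → 9/17 = 0.5294
Lowest is class 'complaint' with recall = 0.417.

0.417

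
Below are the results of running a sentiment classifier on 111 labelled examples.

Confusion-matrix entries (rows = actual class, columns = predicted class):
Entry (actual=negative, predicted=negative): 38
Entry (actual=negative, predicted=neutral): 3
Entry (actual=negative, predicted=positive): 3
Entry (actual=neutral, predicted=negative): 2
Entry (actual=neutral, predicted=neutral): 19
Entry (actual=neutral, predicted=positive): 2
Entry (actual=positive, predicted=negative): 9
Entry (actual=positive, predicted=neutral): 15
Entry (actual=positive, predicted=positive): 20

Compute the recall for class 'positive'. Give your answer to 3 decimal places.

0.455

recall = TP/(TP+FN).
positive: TP=20, FN=9+15=24 → 20/44 = 0.4545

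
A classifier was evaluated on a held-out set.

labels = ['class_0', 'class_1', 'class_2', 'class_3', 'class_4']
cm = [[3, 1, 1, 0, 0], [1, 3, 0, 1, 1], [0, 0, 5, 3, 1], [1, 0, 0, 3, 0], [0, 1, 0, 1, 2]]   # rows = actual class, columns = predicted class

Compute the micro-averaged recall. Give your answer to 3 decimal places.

Micro-averaging pools counts across classes: ΣTP=16, ΣFP=12, ΣFN=12.
Micro-recall = TP/(TP+FN) on pooled counts = 0.571 (equals overall accuracy in single-label multiclass).

0.571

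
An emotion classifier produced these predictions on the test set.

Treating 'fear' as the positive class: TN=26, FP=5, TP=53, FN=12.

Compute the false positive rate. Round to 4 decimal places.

FPR = FP/(FP+TN) = 5/(5+26) = 0.1613

0.1613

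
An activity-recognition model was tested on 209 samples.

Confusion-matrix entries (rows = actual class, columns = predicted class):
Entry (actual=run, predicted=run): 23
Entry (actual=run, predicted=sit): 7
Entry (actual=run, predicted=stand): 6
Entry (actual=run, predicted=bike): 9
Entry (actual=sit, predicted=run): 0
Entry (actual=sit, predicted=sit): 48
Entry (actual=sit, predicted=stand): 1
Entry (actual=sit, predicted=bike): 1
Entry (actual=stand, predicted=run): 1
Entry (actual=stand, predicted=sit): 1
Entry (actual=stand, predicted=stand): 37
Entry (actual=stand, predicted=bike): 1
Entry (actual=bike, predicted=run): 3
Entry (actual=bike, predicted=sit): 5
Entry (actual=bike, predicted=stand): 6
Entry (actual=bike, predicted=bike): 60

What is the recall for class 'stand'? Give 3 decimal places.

Treat 'stand' as positive and all other classes as negative.
recall = TP/(TP+FN).
stand: TP=37, FN=1+1+1=3 → 37/40 = 0.9250

0.925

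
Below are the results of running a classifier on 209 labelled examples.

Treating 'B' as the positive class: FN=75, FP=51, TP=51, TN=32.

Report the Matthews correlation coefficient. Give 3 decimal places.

-0.205

MCC = (TP·TN − FP·FN) / √((TP+FP)(TP+FN)(TN+FP)(TN+FN))
Numerator = 51·32 − 51·75 = -2193
Denominator = √(102·126·83·107) = √114138612 = 10683.5674
MCC = -2193 / 10683.5674 = -0.205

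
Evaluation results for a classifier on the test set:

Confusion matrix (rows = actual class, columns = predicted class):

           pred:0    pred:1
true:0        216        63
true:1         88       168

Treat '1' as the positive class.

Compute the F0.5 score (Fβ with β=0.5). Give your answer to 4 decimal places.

Fβ = (1+β²)·TP / ((1+β²)·TP + β²·FN + FP), with β²=1/4
= 1.25·168 / (1.25·168 + 0.25·88 + 63) = 0.7119

0.7119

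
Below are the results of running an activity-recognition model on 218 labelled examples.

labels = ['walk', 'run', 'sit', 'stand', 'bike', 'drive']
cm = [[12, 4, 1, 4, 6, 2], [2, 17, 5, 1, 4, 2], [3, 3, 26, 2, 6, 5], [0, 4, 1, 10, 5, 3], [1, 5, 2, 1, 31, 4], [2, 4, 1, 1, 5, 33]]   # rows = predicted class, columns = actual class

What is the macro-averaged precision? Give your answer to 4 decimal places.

0.5661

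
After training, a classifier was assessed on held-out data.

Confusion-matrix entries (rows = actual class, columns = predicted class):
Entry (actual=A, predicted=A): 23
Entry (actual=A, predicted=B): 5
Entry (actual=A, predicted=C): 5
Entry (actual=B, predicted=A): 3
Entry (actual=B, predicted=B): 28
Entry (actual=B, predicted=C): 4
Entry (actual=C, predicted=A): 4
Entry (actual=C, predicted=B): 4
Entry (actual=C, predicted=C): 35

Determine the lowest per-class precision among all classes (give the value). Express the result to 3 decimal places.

Per-class precision (TP/(TP+FP)):
  A: TP=23, FP=3+4=7 → 23/30 = 0.7667
  B: TP=28, FP=5+4=9 → 28/37 = 0.7568
  C: TP=35, FP=5+4=9 → 35/44 = 0.7955
Lowest is class 'B' with precision = 0.757.

0.757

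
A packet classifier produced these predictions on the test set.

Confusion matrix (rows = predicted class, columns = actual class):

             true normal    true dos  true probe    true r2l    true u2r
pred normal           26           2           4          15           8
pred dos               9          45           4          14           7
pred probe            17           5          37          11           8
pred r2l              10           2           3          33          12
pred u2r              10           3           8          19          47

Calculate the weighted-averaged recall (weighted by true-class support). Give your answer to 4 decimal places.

Per-class recall (TP/(TP+FN)):
  normal: TP=26, FN=9+17+10+10=46 → 26/72 = 0.36111
  dos: TP=45, FN=2+5+2+3=12 → 45/57 = 0.78947
  probe: TP=37, FN=4+4+3+8=19 → 37/56 = 0.66071
  r2l: TP=33, FN=15+14+11+19=59 → 33/92 = 0.35870
  u2r: TP=47, FN=8+7+8+12=35 → 47/82 = 0.57317
Weighted-recall = Σ (supportᵢ/N)·recallᵢ with N=359: (72/359)·0.36111 + (57/359)·0.78947 + (56/359)·0.66071 + (92/359)·0.35870 + (82/359)·0.57317 = 0.5237

0.5237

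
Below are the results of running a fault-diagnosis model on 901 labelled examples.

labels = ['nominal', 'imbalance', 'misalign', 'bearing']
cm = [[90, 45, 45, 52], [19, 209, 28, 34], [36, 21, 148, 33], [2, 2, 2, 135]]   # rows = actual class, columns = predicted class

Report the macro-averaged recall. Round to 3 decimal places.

Per-class recall (TP/(TP+FN)):
  nominal: TP=90, FN=45+45+52=142 → 90/232 = 0.3879
  imbalance: TP=209, FN=19+28+34=81 → 209/290 = 0.7207
  misalign: TP=148, FN=36+21+33=90 → 148/238 = 0.6218
  bearing: TP=135, FN=2+2+2=6 → 135/141 = 0.9574
Macro-recall = mean = (0.3879 + 0.7207 + 0.6218 + 0.9574) / 4 = 0.672

0.672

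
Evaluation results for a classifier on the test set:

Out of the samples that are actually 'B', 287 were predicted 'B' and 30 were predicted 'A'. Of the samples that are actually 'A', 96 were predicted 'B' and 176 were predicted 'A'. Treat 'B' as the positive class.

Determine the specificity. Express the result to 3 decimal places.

0.647

Specificity = TN/(TN+FP) = 176/(176+96) = 0.647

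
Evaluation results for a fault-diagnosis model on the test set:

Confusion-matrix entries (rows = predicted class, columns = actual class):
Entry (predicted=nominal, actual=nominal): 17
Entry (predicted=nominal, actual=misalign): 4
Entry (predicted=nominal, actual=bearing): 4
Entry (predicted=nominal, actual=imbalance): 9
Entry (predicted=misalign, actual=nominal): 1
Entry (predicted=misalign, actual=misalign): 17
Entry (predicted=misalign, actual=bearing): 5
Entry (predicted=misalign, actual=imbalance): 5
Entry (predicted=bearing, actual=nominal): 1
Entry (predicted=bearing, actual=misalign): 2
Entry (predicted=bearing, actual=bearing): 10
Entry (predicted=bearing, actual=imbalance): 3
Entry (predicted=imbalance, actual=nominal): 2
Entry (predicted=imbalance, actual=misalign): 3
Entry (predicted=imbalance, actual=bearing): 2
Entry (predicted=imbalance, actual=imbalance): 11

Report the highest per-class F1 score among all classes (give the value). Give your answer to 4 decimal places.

0.6296

Per-class F1 score (2·TP/(2·TP+FP+FN)):
  nominal: TP=17, FP=4+4+9=17, FN=1+1+2=4 → 34/55 = 0.61818
  misalign: TP=17, FP=1+5+5=11, FN=4+2+3=9 → 34/54 = 0.62963
  bearing: TP=10, FP=1+2+3=6, FN=4+5+2=11 → 20/37 = 0.54054
  imbalance: TP=11, FP=2+3+2=7, FN=9+5+3=17 → 22/46 = 0.47826
Highest is class 'misalign' with F1 score = 0.6296.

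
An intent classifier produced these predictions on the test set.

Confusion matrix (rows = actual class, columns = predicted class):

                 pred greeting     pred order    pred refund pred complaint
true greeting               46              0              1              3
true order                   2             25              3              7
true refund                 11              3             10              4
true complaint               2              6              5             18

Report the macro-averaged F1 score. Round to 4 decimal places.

Per-class F1 score (2·TP/(2·TP+FP+FN)):
  greeting: TP=46, FP=2+11+2=15, FN=0+1+3=4 → 92/111 = 0.82883
  order: TP=25, FP=0+3+6=9, FN=2+3+7=12 → 50/71 = 0.70423
  refund: TP=10, FP=1+3+5=9, FN=11+3+4=18 → 20/47 = 0.42553
  complaint: TP=18, FP=3+7+4=14, FN=2+6+5=13 → 36/63 = 0.57143
Macro-F1 score = mean = (0.82883 + 0.70423 + 0.42553 + 0.57143) / 4 = 0.6325

0.6325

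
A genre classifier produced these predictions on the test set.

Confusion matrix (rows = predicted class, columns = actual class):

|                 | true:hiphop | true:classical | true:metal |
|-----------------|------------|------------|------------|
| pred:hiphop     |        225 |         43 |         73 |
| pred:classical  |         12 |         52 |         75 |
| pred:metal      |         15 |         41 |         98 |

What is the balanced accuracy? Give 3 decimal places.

Balanced accuracy = mean of per-class recall.
  hiphop: recall = 225/252 = 0.8929
  classical: recall = 52/136 = 0.3824
  metal: recall = 98/246 = 0.3984
Mean = (0.8929 + 0.3824 + 0.3984) / 3 = 0.558

0.558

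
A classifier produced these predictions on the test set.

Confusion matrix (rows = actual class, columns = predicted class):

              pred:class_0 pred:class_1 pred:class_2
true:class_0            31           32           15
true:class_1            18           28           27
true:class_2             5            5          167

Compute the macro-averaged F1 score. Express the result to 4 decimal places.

0.5803

Per-class F1 score (2·TP/(2·TP+FP+FN)):
  class_0: TP=31, FP=18+5=23, FN=32+15=47 → 62/132 = 0.46970
  class_1: TP=28, FP=32+5=37, FN=18+27=45 → 56/138 = 0.40580
  class_2: TP=167, FP=15+27=42, FN=5+5=10 → 334/386 = 0.86528
Macro-F1 score = mean = (0.46970 + 0.40580 + 0.86528) / 3 = 0.5803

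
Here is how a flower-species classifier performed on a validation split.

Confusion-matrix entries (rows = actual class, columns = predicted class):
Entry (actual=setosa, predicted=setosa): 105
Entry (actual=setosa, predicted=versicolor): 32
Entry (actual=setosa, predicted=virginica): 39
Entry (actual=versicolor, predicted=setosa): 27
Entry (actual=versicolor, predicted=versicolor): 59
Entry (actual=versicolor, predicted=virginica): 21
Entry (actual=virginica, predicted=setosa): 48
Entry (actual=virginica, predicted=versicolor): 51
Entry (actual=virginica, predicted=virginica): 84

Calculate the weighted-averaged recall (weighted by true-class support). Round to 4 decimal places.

0.5322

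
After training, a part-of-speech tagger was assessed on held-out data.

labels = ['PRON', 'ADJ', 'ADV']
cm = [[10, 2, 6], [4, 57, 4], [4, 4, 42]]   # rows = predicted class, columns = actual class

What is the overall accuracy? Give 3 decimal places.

0.820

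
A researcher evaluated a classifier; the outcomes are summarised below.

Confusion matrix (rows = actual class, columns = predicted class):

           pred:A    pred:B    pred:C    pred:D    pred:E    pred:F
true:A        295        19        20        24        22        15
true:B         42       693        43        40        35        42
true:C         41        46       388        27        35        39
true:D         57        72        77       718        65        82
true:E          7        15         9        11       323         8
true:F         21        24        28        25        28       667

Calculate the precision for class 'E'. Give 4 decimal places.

Take TP from the diagonal, FP from the rest of the 'E' prediction marginal, FN from the rest of the 'E' actual marginal.
precision = TP/(TP+FP).
E: TP=323, FP=22+35+35+65+28=185 → 323/508 = 0.63583

0.6358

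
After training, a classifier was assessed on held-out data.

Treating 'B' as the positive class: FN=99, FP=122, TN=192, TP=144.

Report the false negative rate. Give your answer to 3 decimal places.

FNR = FN/(FN+TP) = 99/(99+144) = 0.407

0.407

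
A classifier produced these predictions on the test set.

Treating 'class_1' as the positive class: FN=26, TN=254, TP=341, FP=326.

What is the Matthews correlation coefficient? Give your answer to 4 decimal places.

MCC = (TP·TN − FP·FN) / √((TP+FP)(TP+FN)(TN+FP)(TN+FN))
Numerator = 341·254 − 326·26 = 78138
Denominator = √(667·367·580·280) = √39753733600 = 199383.3835
MCC = 78138 / 199383.3835 = 0.3919

0.3919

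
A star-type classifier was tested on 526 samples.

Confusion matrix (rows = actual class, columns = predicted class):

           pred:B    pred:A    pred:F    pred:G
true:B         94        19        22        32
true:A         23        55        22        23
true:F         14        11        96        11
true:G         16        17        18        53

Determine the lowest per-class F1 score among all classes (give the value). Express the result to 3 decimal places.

0.475

Per-class F1 score (2·TP/(2·TP+FP+FN)):
  B: TP=94, FP=23+14+16=53, FN=19+22+32=73 → 188/314 = 0.5987
  A: TP=55, FP=19+11+17=47, FN=23+22+23=68 → 110/225 = 0.4889
  F: TP=96, FP=22+22+18=62, FN=14+11+11=36 → 192/290 = 0.6621
  G: TP=53, FP=32+23+11=66, FN=16+17+18=51 → 106/223 = 0.4753
Lowest is class 'G' with F1 score = 0.475.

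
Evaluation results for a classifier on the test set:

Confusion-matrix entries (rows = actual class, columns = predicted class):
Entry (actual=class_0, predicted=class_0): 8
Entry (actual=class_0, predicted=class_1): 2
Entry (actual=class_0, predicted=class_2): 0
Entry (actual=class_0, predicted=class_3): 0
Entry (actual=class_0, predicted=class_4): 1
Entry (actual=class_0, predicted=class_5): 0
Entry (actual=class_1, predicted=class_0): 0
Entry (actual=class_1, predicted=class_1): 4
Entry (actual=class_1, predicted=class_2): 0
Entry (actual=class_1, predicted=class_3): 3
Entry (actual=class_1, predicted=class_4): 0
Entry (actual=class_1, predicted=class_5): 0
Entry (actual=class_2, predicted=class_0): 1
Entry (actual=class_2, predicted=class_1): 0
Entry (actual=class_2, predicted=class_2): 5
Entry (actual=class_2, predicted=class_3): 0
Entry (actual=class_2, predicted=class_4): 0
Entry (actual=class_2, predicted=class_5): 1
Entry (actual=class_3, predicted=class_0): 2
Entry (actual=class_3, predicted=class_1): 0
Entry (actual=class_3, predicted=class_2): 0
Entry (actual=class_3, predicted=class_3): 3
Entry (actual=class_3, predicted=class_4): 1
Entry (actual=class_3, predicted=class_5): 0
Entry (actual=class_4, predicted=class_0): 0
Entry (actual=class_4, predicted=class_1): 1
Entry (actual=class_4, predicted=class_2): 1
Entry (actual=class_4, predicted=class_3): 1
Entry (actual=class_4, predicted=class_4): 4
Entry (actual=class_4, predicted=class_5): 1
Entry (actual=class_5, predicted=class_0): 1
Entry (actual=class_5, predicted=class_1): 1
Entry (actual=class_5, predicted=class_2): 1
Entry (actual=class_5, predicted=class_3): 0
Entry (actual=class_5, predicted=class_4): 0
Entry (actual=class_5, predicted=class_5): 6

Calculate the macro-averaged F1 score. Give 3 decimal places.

0.614

Per-class F1 score (2·TP/(2·TP+FP+FN)):
  class_0: TP=8, FP=0+1+2+0+1=4, FN=2+0+0+1+0=3 → 16/23 = 0.6957
  class_1: TP=4, FP=2+0+0+1+1=4, FN=0+0+3+0+0=3 → 8/15 = 0.5333
  class_2: TP=5, FP=0+0+0+1+1=2, FN=1+0+0+0+1=2 → 10/14 = 0.7143
  class_3: TP=3, FP=0+3+0+1+0=4, FN=2+0+0+1+0=3 → 6/13 = 0.4615
  class_4: TP=4, FP=1+0+0+1+0=2, FN=0+1+1+1+1=4 → 8/14 = 0.5714
  class_5: TP=6, FP=0+0+1+0+1=2, FN=1+1+1+0+0=3 → 12/17 = 0.7059
Macro-F1 score = mean = (0.6957 + 0.5333 + 0.7143 + 0.4615 + 0.5714 + 0.7059) / 6 = 0.614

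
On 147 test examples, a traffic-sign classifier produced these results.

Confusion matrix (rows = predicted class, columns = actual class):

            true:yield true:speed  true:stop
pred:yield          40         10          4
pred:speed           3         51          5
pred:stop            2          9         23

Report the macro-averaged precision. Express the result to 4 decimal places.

0.7605

Per-class precision (TP/(TP+FP)):
  yield: TP=40, FP=10+4=14 → 40/54 = 0.74074
  speed: TP=51, FP=3+5=8 → 51/59 = 0.86441
  stop: TP=23, FP=2+9=11 → 23/34 = 0.67647
Macro-precision = mean = (0.74074 + 0.86441 + 0.67647) / 3 = 0.7605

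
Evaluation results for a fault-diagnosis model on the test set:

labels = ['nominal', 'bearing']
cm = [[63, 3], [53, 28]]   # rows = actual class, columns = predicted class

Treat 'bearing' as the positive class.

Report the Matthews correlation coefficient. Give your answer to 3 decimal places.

MCC = (TP·TN − FP·FN) / √((TP+FP)(TP+FN)(TN+FP)(TN+FN))
Numerator = 28·63 − 3·53 = 1605
Denominator = √(31·81·66·116) = √19224216 = 4384.5428
MCC = 1605 / 4384.5428 = 0.366

0.366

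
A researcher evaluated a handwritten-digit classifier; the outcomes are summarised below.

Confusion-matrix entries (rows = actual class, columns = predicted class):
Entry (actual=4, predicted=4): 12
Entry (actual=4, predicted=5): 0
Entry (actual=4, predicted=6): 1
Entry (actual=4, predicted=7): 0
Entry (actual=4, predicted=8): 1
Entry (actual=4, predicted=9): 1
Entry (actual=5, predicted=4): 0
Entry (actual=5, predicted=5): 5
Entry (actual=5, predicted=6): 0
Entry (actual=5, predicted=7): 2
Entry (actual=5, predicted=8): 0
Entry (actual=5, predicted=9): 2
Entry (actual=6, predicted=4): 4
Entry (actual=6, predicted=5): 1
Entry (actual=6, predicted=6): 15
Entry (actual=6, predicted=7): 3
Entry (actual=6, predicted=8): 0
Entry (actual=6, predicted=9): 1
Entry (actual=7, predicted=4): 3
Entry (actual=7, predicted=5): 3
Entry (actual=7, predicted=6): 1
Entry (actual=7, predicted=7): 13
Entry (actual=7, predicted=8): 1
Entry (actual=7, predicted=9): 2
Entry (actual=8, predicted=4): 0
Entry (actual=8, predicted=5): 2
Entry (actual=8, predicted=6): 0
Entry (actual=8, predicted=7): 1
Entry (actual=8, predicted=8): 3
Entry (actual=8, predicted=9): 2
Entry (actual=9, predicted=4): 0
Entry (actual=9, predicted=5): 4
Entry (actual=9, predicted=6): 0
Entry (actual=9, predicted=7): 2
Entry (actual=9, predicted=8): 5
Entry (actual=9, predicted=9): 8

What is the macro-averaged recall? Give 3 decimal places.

Per-class recall (TP/(TP+FN)):
  4: TP=12, FN=0+1+0+1+1=3 → 12/15 = 0.8000
  5: TP=5, FN=0+0+2+0+2=4 → 5/9 = 0.5556
  6: TP=15, FN=4+1+3+0+1=9 → 15/24 = 0.6250
  7: TP=13, FN=3+3+1+1+2=10 → 13/23 = 0.5652
  8: TP=3, FN=0+2+0+1+2=5 → 3/8 = 0.3750
  9: TP=8, FN=0+4+0+2+5=11 → 8/19 = 0.4211
Macro-recall = mean = (0.8000 + 0.5556 + 0.6250 + 0.5652 + 0.3750 + 0.4211) / 6 = 0.557

0.557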